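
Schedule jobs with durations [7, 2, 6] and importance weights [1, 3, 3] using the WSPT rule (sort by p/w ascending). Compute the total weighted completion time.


Compute p/w ratios and sort ascending (WSPT): [(2, 3), (6, 3), (7, 1)]
Compute weighted completion times:
  Job (p=2,w=3): C=2, w*C=3*2=6
  Job (p=6,w=3): C=8, w*C=3*8=24
  Job (p=7,w=1): C=15, w*C=1*15=15
Total weighted completion time = 45

45


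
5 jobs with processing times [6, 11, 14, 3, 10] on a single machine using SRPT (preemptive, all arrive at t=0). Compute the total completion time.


Since all jobs arrive at t=0, SRPT equals SPT ordering.
SPT order: [3, 6, 10, 11, 14]
Completion times:
  Job 1: p=3, C=3
  Job 2: p=6, C=9
  Job 3: p=10, C=19
  Job 4: p=11, C=30
  Job 5: p=14, C=44
Total completion time = 3 + 9 + 19 + 30 + 44 = 105

105


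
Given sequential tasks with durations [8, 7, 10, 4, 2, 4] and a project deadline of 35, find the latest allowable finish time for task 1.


LF(activity 1) = deadline - sum of successor durations
Successors: activities 2 through 6 with durations [7, 10, 4, 2, 4]
Sum of successor durations = 27
LF = 35 - 27 = 8

8


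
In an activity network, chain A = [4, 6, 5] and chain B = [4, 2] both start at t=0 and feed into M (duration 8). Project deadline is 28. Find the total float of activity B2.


Forward pass: ES(B2) = sum of predecessors on chain B = 4
EF = ES + duration = 4 + 2 = 6
Backward pass: LF(M) = deadline = 28; LS(M) = 28 - 8 = 20
LF(B2) = LS(M) - sum(successors on chain B) = 20 - 0 = 20
LS = LF - duration = 20 - 2 = 18
Total float = LS - ES = 18 - 4 = 14

14


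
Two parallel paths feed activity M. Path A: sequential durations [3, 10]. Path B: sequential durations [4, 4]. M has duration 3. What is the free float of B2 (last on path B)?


ES(B2) = sum of predecessors on chain B = 4
EF(B2) = ES + duration = 4 + 4 = 8
Successor of B2 is M. ES(M) = max(sum(A), sum(B)) = max(13, 8) = 13
Free float = ES(successor) - EF(current) = 13 - 8 = 5

5


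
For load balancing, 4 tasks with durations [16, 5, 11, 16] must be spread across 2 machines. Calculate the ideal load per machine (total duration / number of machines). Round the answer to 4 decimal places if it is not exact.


Total processing time = 16 + 5 + 11 + 16 = 48
Number of machines = 2
Ideal balanced load = 48 / 2 = 24.0

24.0


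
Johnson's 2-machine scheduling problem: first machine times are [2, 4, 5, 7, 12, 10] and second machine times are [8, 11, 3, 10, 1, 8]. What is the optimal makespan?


Apply Johnson's rule:
  Group 1 (a <= b): [(1, 2, 8), (2, 4, 11), (4, 7, 10)]
  Group 2 (a > b): [(6, 10, 8), (3, 5, 3), (5, 12, 1)]
Optimal job order: [1, 2, 4, 6, 3, 5]
Schedule:
  Job 1: M1 done at 2, M2 done at 10
  Job 2: M1 done at 6, M2 done at 21
  Job 4: M1 done at 13, M2 done at 31
  Job 6: M1 done at 23, M2 done at 39
  Job 3: M1 done at 28, M2 done at 42
  Job 5: M1 done at 40, M2 done at 43
Makespan = 43

43


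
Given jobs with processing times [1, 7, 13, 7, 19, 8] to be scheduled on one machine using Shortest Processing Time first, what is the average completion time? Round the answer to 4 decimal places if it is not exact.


Sort jobs by processing time (SPT order): [1, 7, 7, 8, 13, 19]
Compute completion times sequentially:
  Job 1: processing = 1, completes at 1
  Job 2: processing = 7, completes at 8
  Job 3: processing = 7, completes at 15
  Job 4: processing = 8, completes at 23
  Job 5: processing = 13, completes at 36
  Job 6: processing = 19, completes at 55
Sum of completion times = 138
Average completion time = 138/6 = 23.0

23.0


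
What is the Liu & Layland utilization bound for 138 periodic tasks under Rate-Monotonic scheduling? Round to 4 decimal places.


Compute 2^(1/138) = 1.0050354411
Subtract 1: 1.0050354411 - 1 = 0.0050354411
Multiply by n: 138 * 0.0050354411 = 0.6948908718
Round to 4 dp: 0.6949

0.6949


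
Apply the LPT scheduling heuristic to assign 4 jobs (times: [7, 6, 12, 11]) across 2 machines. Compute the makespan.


Sort jobs in decreasing order (LPT): [12, 11, 7, 6]
Assign each job to the least loaded machine:
  Machine 1: jobs [12, 6], load = 18
  Machine 2: jobs [11, 7], load = 18
Makespan = max load = 18

18


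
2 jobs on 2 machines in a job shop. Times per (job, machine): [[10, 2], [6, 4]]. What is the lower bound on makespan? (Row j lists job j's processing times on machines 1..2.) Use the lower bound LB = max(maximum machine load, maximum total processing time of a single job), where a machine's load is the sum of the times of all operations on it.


Machine loads:
  Machine 1: 10 + 6 = 16
  Machine 2: 2 + 4 = 6
Max machine load = 16
Job totals:
  Job 1: 12
  Job 2: 10
Max job total = 12
Lower bound = max(16, 12) = 16

16


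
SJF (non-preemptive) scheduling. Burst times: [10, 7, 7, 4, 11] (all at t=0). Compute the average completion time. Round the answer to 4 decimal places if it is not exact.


SJF order (ascending): [4, 7, 7, 10, 11]
Completion times:
  Job 1: burst=4, C=4
  Job 2: burst=7, C=11
  Job 3: burst=7, C=18
  Job 4: burst=10, C=28
  Job 5: burst=11, C=39
Average completion = 100/5 = 20.0

20.0


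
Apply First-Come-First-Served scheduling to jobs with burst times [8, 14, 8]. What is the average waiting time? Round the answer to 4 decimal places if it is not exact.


FCFS order (as given): [8, 14, 8]
Waiting times:
  Job 1: wait = 0
  Job 2: wait = 8
  Job 3: wait = 22
Sum of waiting times = 30
Average waiting time = 30/3 = 10.0

10.0


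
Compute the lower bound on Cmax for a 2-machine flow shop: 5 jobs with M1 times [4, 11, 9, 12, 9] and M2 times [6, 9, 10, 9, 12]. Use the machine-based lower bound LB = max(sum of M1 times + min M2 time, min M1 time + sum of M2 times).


LB1 = sum(M1 times) + min(M2 times) = 45 + 6 = 51
LB2 = min(M1 times) + sum(M2 times) = 4 + 46 = 50
Lower bound = max(LB1, LB2) = max(51, 50) = 51

51


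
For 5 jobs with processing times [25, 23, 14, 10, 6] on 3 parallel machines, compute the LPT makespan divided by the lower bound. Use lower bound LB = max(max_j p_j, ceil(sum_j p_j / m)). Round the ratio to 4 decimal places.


LPT order: [25, 23, 14, 10, 6]
Machine loads after assignment: [25, 29, 24]
LPT makespan = 29
Lower bound = max(max_job, ceil(total/3)) = max(25, 26) = 26
Ratio = 29 / 26 = 1.1154

1.1154


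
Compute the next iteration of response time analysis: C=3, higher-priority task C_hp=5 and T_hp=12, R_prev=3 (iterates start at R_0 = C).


R_next = C + ceil(R_prev / T_hp) * C_hp
ceil(3 / 12) = ceil(0.25) = 1
Interference = 1 * 5 = 5
R_next = 3 + 5 = 8

8


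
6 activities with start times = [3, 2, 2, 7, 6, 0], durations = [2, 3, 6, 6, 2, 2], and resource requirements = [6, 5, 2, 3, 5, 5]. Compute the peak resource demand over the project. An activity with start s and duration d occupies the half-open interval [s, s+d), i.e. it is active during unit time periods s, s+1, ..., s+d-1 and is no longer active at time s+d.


Each activity i is active on [start_i, start_i + duration_i).
Compute total resource usage per time slot:
  t=0: active resources = [5], total = 5
  t=1: active resources = [5], total = 5
  t=2: active resources = [5, 2], total = 7
  t=3: active resources = [6, 5, 2], total = 13
  t=4: active resources = [6, 5, 2], total = 13
  t=5: active resources = [2], total = 2
  t=6: active resources = [2, 5], total = 7
  t=7: active resources = [2, 3, 5], total = 10
  t=8: active resources = [3], total = 3
  t=9: active resources = [3], total = 3
  t=10: active resources = [3], total = 3
  t=11: active resources = [3], total = 3
  t=12: active resources = [3], total = 3
Peak resource demand = 13

13


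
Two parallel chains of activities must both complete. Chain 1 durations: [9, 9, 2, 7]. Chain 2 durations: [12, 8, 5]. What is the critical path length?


Path A total = 9 + 9 + 2 + 7 = 27
Path B total = 12 + 8 + 5 = 25
Critical path = longest path = max(27, 25) = 27

27


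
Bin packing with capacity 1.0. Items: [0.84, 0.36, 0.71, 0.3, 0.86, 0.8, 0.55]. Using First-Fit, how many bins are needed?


Place items sequentially using First-Fit:
  Item 0.84 -> new Bin 1
  Item 0.36 -> new Bin 2
  Item 0.71 -> new Bin 3
  Item 0.3 -> Bin 2 (now 0.66)
  Item 0.86 -> new Bin 4
  Item 0.8 -> new Bin 5
  Item 0.55 -> new Bin 6
Total bins used = 6

6


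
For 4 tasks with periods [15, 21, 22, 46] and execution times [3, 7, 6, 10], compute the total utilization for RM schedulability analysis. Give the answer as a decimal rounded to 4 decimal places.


Compute individual utilizations (exact fractions):
  Task 1: C/T = 3/15 = 1/5 (approx. 0.2)
  Task 2: C/T = 7/21 = 1/3 (approx. 0.3333)
  Task 3: C/T = 6/22 = 3/11 (approx. 0.2727)
  Task 4: C/T = 10/46 = 5/23 (approx. 0.2174)
Total utilization U = 1/5 + 1/3 + 3/11 + 5/23 = 3884/3795
Rounded to 4 decimal places: U = 1.0235
RM (Liu & Layland) bound for 4 tasks = 0.756828; compare with U = 3884/3795 (approx. 1.023452)
U > 1, so the task set is not schedulable (processor overloaded).

1.0235


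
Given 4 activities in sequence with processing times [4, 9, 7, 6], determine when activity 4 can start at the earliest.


Activity 4 starts after activities 1 through 3 complete.
Predecessor durations: [4, 9, 7]
ES = 4 + 9 + 7 = 20

20


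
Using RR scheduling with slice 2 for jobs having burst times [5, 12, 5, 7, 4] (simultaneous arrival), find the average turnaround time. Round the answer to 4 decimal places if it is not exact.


Time quantum = 2
Execution trace:
  J1 runs 2 units, time = 2
  J2 runs 2 units, time = 4
  J3 runs 2 units, time = 6
  J4 runs 2 units, time = 8
  J5 runs 2 units, time = 10
  J1 runs 2 units, time = 12
  J2 runs 2 units, time = 14
  J3 runs 2 units, time = 16
  J4 runs 2 units, time = 18
  J5 runs 2 units, time = 20
  J1 runs 1 units, time = 21
  J2 runs 2 units, time = 23
  J3 runs 1 units, time = 24
  J4 runs 2 units, time = 26
  J2 runs 2 units, time = 28
  J4 runs 1 units, time = 29
  J2 runs 2 units, time = 31
  J2 runs 2 units, time = 33
Finish times: [21, 33, 24, 29, 20]
Average turnaround = 127/5 = 25.4

25.4


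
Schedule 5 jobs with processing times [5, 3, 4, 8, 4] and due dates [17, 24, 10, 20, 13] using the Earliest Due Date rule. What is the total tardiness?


Sort by due date (EDD order): [(4, 10), (4, 13), (5, 17), (8, 20), (3, 24)]
Compute completion times and tardiness:
  Job 1: p=4, d=10, C=4, tardiness=max(0,4-10)=0
  Job 2: p=4, d=13, C=8, tardiness=max(0,8-13)=0
  Job 3: p=5, d=17, C=13, tardiness=max(0,13-17)=0
  Job 4: p=8, d=20, C=21, tardiness=max(0,21-20)=1
  Job 5: p=3, d=24, C=24, tardiness=max(0,24-24)=0
Total tardiness = 1

1


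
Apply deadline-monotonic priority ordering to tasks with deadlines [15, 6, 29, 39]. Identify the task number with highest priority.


Sort tasks by relative deadline (ascending):
  Task 2: deadline = 6
  Task 1: deadline = 15
  Task 3: deadline = 29
  Task 4: deadline = 39
Priority order (highest first): [2, 1, 3, 4]
Highest priority task = 2

2


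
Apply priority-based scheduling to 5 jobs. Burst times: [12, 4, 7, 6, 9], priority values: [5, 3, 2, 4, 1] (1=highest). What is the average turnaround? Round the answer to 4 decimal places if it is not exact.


Sort by priority (ascending = highest first):
Order: [(1, 9), (2, 7), (3, 4), (4, 6), (5, 12)]
Completion times:
  Priority 1, burst=9, C=9
  Priority 2, burst=7, C=16
  Priority 3, burst=4, C=20
  Priority 4, burst=6, C=26
  Priority 5, burst=12, C=38
Average turnaround = 109/5 = 21.8

21.8


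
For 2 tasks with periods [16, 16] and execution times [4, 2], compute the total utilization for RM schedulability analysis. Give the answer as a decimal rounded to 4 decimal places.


Compute individual utilizations (exact fractions):
  Task 1: C/T = 4/16 = 1/4 (approx. 0.25)
  Task 2: C/T = 2/16 = 1/8 (approx. 0.125)
Total utilization U = 1/4 + 1/8 = 3/8
Rounded to 4 decimal places: U = 0.3750
RM (Liu & Layland) bound for 2 tasks = 0.828427; compare with U = 3/8 (approx. 0.375000)
U <= bound, so schedulable by RM sufficient condition.

0.3750


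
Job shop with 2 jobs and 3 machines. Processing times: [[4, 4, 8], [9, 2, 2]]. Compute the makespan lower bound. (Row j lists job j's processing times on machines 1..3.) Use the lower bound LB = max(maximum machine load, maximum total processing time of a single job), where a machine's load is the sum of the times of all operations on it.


Machine loads:
  Machine 1: 4 + 9 = 13
  Machine 2: 4 + 2 = 6
  Machine 3: 8 + 2 = 10
Max machine load = 13
Job totals:
  Job 1: 16
  Job 2: 13
Max job total = 16
Lower bound = max(13, 16) = 16

16


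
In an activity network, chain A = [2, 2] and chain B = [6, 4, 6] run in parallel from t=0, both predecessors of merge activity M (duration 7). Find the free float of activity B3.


ES(B3) = sum of predecessors on chain B = 10
EF(B3) = ES + duration = 10 + 6 = 16
Successor of B3 is M. ES(M) = max(sum(A), sum(B)) = max(4, 16) = 16
Free float = ES(successor) - EF(current) = 16 - 16 = 0

0


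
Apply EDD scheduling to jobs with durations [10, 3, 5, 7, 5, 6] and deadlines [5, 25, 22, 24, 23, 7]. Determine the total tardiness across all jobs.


Sort by due date (EDD order): [(10, 5), (6, 7), (5, 22), (5, 23), (7, 24), (3, 25)]
Compute completion times and tardiness:
  Job 1: p=10, d=5, C=10, tardiness=max(0,10-5)=5
  Job 2: p=6, d=7, C=16, tardiness=max(0,16-7)=9
  Job 3: p=5, d=22, C=21, tardiness=max(0,21-22)=0
  Job 4: p=5, d=23, C=26, tardiness=max(0,26-23)=3
  Job 5: p=7, d=24, C=33, tardiness=max(0,33-24)=9
  Job 6: p=3, d=25, C=36, tardiness=max(0,36-25)=11
Total tardiness = 37

37


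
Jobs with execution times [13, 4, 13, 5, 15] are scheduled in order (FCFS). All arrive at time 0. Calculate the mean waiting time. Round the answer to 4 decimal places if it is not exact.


FCFS order (as given): [13, 4, 13, 5, 15]
Waiting times:
  Job 1: wait = 0
  Job 2: wait = 13
  Job 3: wait = 17
  Job 4: wait = 30
  Job 5: wait = 35
Sum of waiting times = 95
Average waiting time = 95/5 = 19.0

19.0


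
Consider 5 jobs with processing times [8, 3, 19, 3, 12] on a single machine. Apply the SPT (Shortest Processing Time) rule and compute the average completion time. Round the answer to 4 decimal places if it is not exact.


Sort jobs by processing time (SPT order): [3, 3, 8, 12, 19]
Compute completion times sequentially:
  Job 1: processing = 3, completes at 3
  Job 2: processing = 3, completes at 6
  Job 3: processing = 8, completes at 14
  Job 4: processing = 12, completes at 26
  Job 5: processing = 19, completes at 45
Sum of completion times = 94
Average completion time = 94/5 = 18.8

18.8


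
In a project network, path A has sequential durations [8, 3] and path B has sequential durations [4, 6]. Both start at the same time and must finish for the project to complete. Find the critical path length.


Path A total = 8 + 3 = 11
Path B total = 4 + 6 = 10
Critical path = longest path = max(11, 10) = 11

11


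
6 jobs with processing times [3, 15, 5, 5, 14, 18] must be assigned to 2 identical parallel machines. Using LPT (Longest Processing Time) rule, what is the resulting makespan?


Sort jobs in decreasing order (LPT): [18, 15, 14, 5, 5, 3]
Assign each job to the least loaded machine:
  Machine 1: jobs [18, 5, 5, 3], load = 31
  Machine 2: jobs [15, 14], load = 29
Makespan = max load = 31

31


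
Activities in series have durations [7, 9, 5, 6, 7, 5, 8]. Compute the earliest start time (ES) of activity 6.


Activity 6 starts after activities 1 through 5 complete.
Predecessor durations: [7, 9, 5, 6, 7]
ES = 7 + 9 + 5 + 6 + 7 = 34

34


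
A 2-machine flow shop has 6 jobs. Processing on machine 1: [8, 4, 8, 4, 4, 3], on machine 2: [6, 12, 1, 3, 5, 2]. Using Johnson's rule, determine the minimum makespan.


Apply Johnson's rule:
  Group 1 (a <= b): [(2, 4, 12), (5, 4, 5)]
  Group 2 (a > b): [(1, 8, 6), (4, 4, 3), (6, 3, 2), (3, 8, 1)]
Optimal job order: [2, 5, 1, 4, 6, 3]
Schedule:
  Job 2: M1 done at 4, M2 done at 16
  Job 5: M1 done at 8, M2 done at 21
  Job 1: M1 done at 16, M2 done at 27
  Job 4: M1 done at 20, M2 done at 30
  Job 6: M1 done at 23, M2 done at 32
  Job 3: M1 done at 31, M2 done at 33
Makespan = 33

33


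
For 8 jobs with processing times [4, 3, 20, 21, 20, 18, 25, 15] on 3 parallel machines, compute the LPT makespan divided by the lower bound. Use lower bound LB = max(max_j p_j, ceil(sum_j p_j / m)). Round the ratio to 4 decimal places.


LPT order: [25, 21, 20, 20, 18, 15, 4, 3]
Machine loads after assignment: [43, 43, 40]
LPT makespan = 43
Lower bound = max(max_job, ceil(total/3)) = max(25, 42) = 42
Ratio = 43 / 42 = 1.0238

1.0238


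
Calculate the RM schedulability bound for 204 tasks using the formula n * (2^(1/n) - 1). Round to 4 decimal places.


Compute 2^(1/204) = 1.0034035593
Subtract 1: 1.0034035593 - 1 = 0.0034035593
Multiply by n: 204 * 0.0034035593 = 0.6943260972
Round to 4 dp: 0.6943

0.6943


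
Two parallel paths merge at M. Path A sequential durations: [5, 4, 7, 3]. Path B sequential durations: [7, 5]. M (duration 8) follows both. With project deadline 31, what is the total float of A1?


Forward pass: ES(A1) = sum of predecessors on chain A = 0
EF = ES + duration = 0 + 5 = 5
Backward pass: LF(M) = deadline = 31; LS(M) = 31 - 8 = 23
LF(A1) = LS(M) - sum(successors on chain A) = 23 - 14 = 9
LS = LF - duration = 9 - 5 = 4
Total float = LS - ES = 4 - 0 = 4

4


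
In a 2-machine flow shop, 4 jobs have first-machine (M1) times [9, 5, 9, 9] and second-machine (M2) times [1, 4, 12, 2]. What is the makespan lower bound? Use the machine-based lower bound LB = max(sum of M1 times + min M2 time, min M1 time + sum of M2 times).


LB1 = sum(M1 times) + min(M2 times) = 32 + 1 = 33
LB2 = min(M1 times) + sum(M2 times) = 5 + 19 = 24
Lower bound = max(LB1, LB2) = max(33, 24) = 33

33


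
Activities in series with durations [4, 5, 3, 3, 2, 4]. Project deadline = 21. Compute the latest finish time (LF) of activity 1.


LF(activity 1) = deadline - sum of successor durations
Successors: activities 2 through 6 with durations [5, 3, 3, 2, 4]
Sum of successor durations = 17
LF = 21 - 17 = 4

4


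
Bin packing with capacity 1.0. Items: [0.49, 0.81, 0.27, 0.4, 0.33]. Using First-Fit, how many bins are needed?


Place items sequentially using First-Fit:
  Item 0.49 -> new Bin 1
  Item 0.81 -> new Bin 2
  Item 0.27 -> Bin 1 (now 0.76)
  Item 0.4 -> new Bin 3
  Item 0.33 -> Bin 3 (now 0.73)
Total bins used = 3

3


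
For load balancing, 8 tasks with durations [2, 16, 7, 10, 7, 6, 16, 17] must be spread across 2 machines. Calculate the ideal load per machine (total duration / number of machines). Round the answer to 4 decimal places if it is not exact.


Total processing time = 2 + 16 + 7 + 10 + 7 + 6 + 16 + 17 = 81
Number of machines = 2
Ideal balanced load = 81 / 2 = 40.5

40.5


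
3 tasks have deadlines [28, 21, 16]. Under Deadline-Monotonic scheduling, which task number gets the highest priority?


Sort tasks by relative deadline (ascending):
  Task 3: deadline = 16
  Task 2: deadline = 21
  Task 1: deadline = 28
Priority order (highest first): [3, 2, 1]
Highest priority task = 3

3


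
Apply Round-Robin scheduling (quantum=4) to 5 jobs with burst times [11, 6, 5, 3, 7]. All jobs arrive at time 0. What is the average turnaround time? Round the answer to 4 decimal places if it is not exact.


Time quantum = 4
Execution trace:
  J1 runs 4 units, time = 4
  J2 runs 4 units, time = 8
  J3 runs 4 units, time = 12
  J4 runs 3 units, time = 15
  J5 runs 4 units, time = 19
  J1 runs 4 units, time = 23
  J2 runs 2 units, time = 25
  J3 runs 1 units, time = 26
  J5 runs 3 units, time = 29
  J1 runs 3 units, time = 32
Finish times: [32, 25, 26, 15, 29]
Average turnaround = 127/5 = 25.4

25.4


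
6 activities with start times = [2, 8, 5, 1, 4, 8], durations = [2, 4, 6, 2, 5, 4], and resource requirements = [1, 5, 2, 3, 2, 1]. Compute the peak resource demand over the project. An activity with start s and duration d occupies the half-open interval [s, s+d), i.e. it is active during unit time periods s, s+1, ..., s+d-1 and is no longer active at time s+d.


Each activity i is active on [start_i, start_i + duration_i).
Compute total resource usage per time slot:
  t=0: active resources = [], total = 0
  t=1: active resources = [3], total = 3
  t=2: active resources = [1, 3], total = 4
  t=3: active resources = [1], total = 1
  t=4: active resources = [2], total = 2
  t=5: active resources = [2, 2], total = 4
  t=6: active resources = [2, 2], total = 4
  t=7: active resources = [2, 2], total = 4
  t=8: active resources = [5, 2, 2, 1], total = 10
  t=9: active resources = [5, 2, 1], total = 8
  t=10: active resources = [5, 2, 1], total = 8
  t=11: active resources = [5, 1], total = 6
Peak resource demand = 10

10


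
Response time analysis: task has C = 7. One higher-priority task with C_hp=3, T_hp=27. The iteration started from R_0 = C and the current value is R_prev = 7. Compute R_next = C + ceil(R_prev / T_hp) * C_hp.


R_next = C + ceil(R_prev / T_hp) * C_hp
ceil(7 / 27) = ceil(0.2593) = 1
Interference = 1 * 3 = 3
R_next = 7 + 3 = 10

10


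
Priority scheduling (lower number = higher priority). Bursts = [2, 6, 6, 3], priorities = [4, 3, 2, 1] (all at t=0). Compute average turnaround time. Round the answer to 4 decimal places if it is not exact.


Sort by priority (ascending = highest first):
Order: [(1, 3), (2, 6), (3, 6), (4, 2)]
Completion times:
  Priority 1, burst=3, C=3
  Priority 2, burst=6, C=9
  Priority 3, burst=6, C=15
  Priority 4, burst=2, C=17
Average turnaround = 44/4 = 11.0

11.0


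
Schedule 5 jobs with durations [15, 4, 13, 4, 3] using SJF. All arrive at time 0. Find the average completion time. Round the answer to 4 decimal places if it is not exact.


SJF order (ascending): [3, 4, 4, 13, 15]
Completion times:
  Job 1: burst=3, C=3
  Job 2: burst=4, C=7
  Job 3: burst=4, C=11
  Job 4: burst=13, C=24
  Job 5: burst=15, C=39
Average completion = 84/5 = 16.8

16.8


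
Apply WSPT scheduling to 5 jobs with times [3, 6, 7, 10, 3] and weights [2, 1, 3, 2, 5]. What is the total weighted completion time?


Compute p/w ratios and sort ascending (WSPT): [(3, 5), (3, 2), (7, 3), (10, 2), (6, 1)]
Compute weighted completion times:
  Job (p=3,w=5): C=3, w*C=5*3=15
  Job (p=3,w=2): C=6, w*C=2*6=12
  Job (p=7,w=3): C=13, w*C=3*13=39
  Job (p=10,w=2): C=23, w*C=2*23=46
  Job (p=6,w=1): C=29, w*C=1*29=29
Total weighted completion time = 141

141


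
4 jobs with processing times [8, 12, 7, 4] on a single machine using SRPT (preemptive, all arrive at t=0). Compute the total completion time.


Since all jobs arrive at t=0, SRPT equals SPT ordering.
SPT order: [4, 7, 8, 12]
Completion times:
  Job 1: p=4, C=4
  Job 2: p=7, C=11
  Job 3: p=8, C=19
  Job 4: p=12, C=31
Total completion time = 4 + 11 + 19 + 31 = 65

65


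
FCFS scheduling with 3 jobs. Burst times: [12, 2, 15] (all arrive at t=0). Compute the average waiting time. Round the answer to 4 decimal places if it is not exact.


FCFS order (as given): [12, 2, 15]
Waiting times:
  Job 1: wait = 0
  Job 2: wait = 12
  Job 3: wait = 14
Sum of waiting times = 26
Average waiting time = 26/3 = 8.6667

8.6667


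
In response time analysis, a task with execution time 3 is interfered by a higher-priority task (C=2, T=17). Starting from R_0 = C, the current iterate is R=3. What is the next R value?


R_next = C + ceil(R_prev / T_hp) * C_hp
ceil(3 / 17) = ceil(0.1765) = 1
Interference = 1 * 2 = 2
R_next = 3 + 2 = 5

5


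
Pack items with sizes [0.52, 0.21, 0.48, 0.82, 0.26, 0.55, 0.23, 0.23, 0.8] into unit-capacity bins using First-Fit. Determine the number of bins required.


Place items sequentially using First-Fit:
  Item 0.52 -> new Bin 1
  Item 0.21 -> Bin 1 (now 0.73)
  Item 0.48 -> new Bin 2
  Item 0.82 -> new Bin 3
  Item 0.26 -> Bin 1 (now 0.99)
  Item 0.55 -> new Bin 4
  Item 0.23 -> Bin 2 (now 0.71)
  Item 0.23 -> Bin 2 (now 0.94)
  Item 0.8 -> new Bin 5
Total bins used = 5

5


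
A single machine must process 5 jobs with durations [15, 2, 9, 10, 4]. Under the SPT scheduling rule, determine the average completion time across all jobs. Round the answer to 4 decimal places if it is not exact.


Sort jobs by processing time (SPT order): [2, 4, 9, 10, 15]
Compute completion times sequentially:
  Job 1: processing = 2, completes at 2
  Job 2: processing = 4, completes at 6
  Job 3: processing = 9, completes at 15
  Job 4: processing = 10, completes at 25
  Job 5: processing = 15, completes at 40
Sum of completion times = 88
Average completion time = 88/5 = 17.6

17.6


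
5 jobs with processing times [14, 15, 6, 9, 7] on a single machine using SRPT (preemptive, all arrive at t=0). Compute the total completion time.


Since all jobs arrive at t=0, SRPT equals SPT ordering.
SPT order: [6, 7, 9, 14, 15]
Completion times:
  Job 1: p=6, C=6
  Job 2: p=7, C=13
  Job 3: p=9, C=22
  Job 4: p=14, C=36
  Job 5: p=15, C=51
Total completion time = 6 + 13 + 22 + 36 + 51 = 128

128


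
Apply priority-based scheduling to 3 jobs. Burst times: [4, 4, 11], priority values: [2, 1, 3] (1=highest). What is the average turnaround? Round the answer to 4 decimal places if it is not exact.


Sort by priority (ascending = highest first):
Order: [(1, 4), (2, 4), (3, 11)]
Completion times:
  Priority 1, burst=4, C=4
  Priority 2, burst=4, C=8
  Priority 3, burst=11, C=19
Average turnaround = 31/3 = 10.3333

10.3333


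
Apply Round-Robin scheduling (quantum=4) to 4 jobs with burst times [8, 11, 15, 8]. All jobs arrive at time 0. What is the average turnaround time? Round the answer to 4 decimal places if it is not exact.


Time quantum = 4
Execution trace:
  J1 runs 4 units, time = 4
  J2 runs 4 units, time = 8
  J3 runs 4 units, time = 12
  J4 runs 4 units, time = 16
  J1 runs 4 units, time = 20
  J2 runs 4 units, time = 24
  J3 runs 4 units, time = 28
  J4 runs 4 units, time = 32
  J2 runs 3 units, time = 35
  J3 runs 4 units, time = 39
  J3 runs 3 units, time = 42
Finish times: [20, 35, 42, 32]
Average turnaround = 129/4 = 32.25

32.25


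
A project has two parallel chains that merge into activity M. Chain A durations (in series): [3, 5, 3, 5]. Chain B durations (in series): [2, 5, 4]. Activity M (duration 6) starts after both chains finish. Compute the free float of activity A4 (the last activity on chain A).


ES(A4) = sum of predecessors on chain A = 11
EF(A4) = ES + duration = 11 + 5 = 16
Successor of A4 is M. ES(M) = max(sum(A), sum(B)) = max(16, 11) = 16
Free float = ES(successor) - EF(current) = 16 - 16 = 0

0


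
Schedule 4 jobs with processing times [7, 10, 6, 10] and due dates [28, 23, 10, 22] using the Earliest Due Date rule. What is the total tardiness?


Sort by due date (EDD order): [(6, 10), (10, 22), (10, 23), (7, 28)]
Compute completion times and tardiness:
  Job 1: p=6, d=10, C=6, tardiness=max(0,6-10)=0
  Job 2: p=10, d=22, C=16, tardiness=max(0,16-22)=0
  Job 3: p=10, d=23, C=26, tardiness=max(0,26-23)=3
  Job 4: p=7, d=28, C=33, tardiness=max(0,33-28)=5
Total tardiness = 8

8


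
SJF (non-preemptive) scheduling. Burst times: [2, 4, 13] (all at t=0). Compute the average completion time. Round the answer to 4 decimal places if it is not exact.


SJF order (ascending): [2, 4, 13]
Completion times:
  Job 1: burst=2, C=2
  Job 2: burst=4, C=6
  Job 3: burst=13, C=19
Average completion = 27/3 = 9.0

9.0


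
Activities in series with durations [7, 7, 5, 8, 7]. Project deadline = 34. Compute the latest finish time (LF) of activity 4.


LF(activity 4) = deadline - sum of successor durations
Successors: activities 5 through 5 with durations [7]
Sum of successor durations = 7
LF = 34 - 7 = 27

27


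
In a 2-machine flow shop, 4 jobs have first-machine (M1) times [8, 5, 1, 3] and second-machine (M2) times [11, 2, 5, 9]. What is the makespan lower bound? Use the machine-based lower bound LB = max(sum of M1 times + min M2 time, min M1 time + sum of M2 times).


LB1 = sum(M1 times) + min(M2 times) = 17 + 2 = 19
LB2 = min(M1 times) + sum(M2 times) = 1 + 27 = 28
Lower bound = max(LB1, LB2) = max(19, 28) = 28

28


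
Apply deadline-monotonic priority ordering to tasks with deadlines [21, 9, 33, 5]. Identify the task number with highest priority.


Sort tasks by relative deadline (ascending):
  Task 4: deadline = 5
  Task 2: deadline = 9
  Task 1: deadline = 21
  Task 3: deadline = 33
Priority order (highest first): [4, 2, 1, 3]
Highest priority task = 4

4


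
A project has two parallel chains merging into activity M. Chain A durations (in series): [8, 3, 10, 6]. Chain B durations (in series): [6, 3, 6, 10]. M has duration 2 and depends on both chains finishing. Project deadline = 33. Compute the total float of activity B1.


Forward pass: ES(B1) = sum of predecessors on chain B = 0
EF = ES + duration = 0 + 6 = 6
Backward pass: LF(M) = deadline = 33; LS(M) = 33 - 2 = 31
LF(B1) = LS(M) - sum(successors on chain B) = 31 - 19 = 12
LS = LF - duration = 12 - 6 = 6
Total float = LS - ES = 6 - 0 = 6

6


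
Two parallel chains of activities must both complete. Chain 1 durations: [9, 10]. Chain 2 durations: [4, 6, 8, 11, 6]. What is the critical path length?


Path A total = 9 + 10 = 19
Path B total = 4 + 6 + 8 + 11 + 6 = 35
Critical path = longest path = max(19, 35) = 35

35


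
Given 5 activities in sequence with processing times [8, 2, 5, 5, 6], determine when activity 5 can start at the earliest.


Activity 5 starts after activities 1 through 4 complete.
Predecessor durations: [8, 2, 5, 5]
ES = 8 + 2 + 5 + 5 = 20

20


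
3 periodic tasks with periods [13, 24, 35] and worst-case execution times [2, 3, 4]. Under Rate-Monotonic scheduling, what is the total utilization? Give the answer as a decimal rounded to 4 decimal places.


Compute individual utilizations (exact fractions):
  Task 1: C/T = 2/13 (approx. 0.1538)
  Task 2: C/T = 3/24 = 1/8 (approx. 0.125)
  Task 3: C/T = 4/35 (approx. 0.1143)
Total utilization U = 2/13 + 1/8 + 4/35 = 1431/3640
Rounded to 4 decimal places: U = 0.3931
RM (Liu & Layland) bound for 3 tasks = 0.779763; compare with U = 1431/3640 (approx. 0.393132)
U <= bound, so schedulable by RM sufficient condition.

0.3931


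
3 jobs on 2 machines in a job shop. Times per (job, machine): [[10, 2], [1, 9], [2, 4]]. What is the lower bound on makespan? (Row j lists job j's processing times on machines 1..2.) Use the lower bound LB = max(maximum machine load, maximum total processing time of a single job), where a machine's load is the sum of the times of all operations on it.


Machine loads:
  Machine 1: 10 + 1 + 2 = 13
  Machine 2: 2 + 9 + 4 = 15
Max machine load = 15
Job totals:
  Job 1: 12
  Job 2: 10
  Job 3: 6
Max job total = 12
Lower bound = max(15, 12) = 15

15


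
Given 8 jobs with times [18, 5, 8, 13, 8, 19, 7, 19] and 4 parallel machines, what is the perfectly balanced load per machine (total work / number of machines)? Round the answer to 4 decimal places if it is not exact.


Total processing time = 18 + 5 + 8 + 13 + 8 + 19 + 7 + 19 = 97
Number of machines = 4
Ideal balanced load = 97 / 4 = 24.25

24.25


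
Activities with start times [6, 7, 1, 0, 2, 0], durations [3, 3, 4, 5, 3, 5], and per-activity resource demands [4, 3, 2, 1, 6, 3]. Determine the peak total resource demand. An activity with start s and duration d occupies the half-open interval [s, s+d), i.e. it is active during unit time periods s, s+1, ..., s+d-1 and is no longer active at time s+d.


Each activity i is active on [start_i, start_i + duration_i).
Compute total resource usage per time slot:
  t=0: active resources = [1, 3], total = 4
  t=1: active resources = [2, 1, 3], total = 6
  t=2: active resources = [2, 1, 6, 3], total = 12
  t=3: active resources = [2, 1, 6, 3], total = 12
  t=4: active resources = [2, 1, 6, 3], total = 12
  t=5: active resources = [], total = 0
  t=6: active resources = [4], total = 4
  t=7: active resources = [4, 3], total = 7
  t=8: active resources = [4, 3], total = 7
  t=9: active resources = [3], total = 3
Peak resource demand = 12

12


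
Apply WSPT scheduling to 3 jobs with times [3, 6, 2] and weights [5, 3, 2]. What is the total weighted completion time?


Compute p/w ratios and sort ascending (WSPT): [(3, 5), (2, 2), (6, 3)]
Compute weighted completion times:
  Job (p=3,w=5): C=3, w*C=5*3=15
  Job (p=2,w=2): C=5, w*C=2*5=10
  Job (p=6,w=3): C=11, w*C=3*11=33
Total weighted completion time = 58

58


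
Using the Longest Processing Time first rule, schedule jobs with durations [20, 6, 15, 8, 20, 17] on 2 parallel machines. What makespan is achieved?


Sort jobs in decreasing order (LPT): [20, 20, 17, 15, 8, 6]
Assign each job to the least loaded machine:
  Machine 1: jobs [20, 17, 6], load = 43
  Machine 2: jobs [20, 15, 8], load = 43
Makespan = max load = 43

43


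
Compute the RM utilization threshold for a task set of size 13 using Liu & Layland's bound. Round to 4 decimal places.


Compute 2^(1/13) = 1.0547660765
Subtract 1: 1.0547660765 - 1 = 0.0547660765
Multiply by n: 13 * 0.0547660765 = 0.7119589945
Round to 4 dp: 0.7120

0.7120


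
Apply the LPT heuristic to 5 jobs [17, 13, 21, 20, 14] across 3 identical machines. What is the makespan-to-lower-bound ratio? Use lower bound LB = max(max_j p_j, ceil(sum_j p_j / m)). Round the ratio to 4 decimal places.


LPT order: [21, 20, 17, 14, 13]
Machine loads after assignment: [21, 33, 31]
LPT makespan = 33
Lower bound = max(max_job, ceil(total/3)) = max(21, 29) = 29
Ratio = 33 / 29 = 1.1379

1.1379


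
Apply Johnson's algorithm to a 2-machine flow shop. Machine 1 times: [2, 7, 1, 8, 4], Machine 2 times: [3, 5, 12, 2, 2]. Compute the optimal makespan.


Apply Johnson's rule:
  Group 1 (a <= b): [(3, 1, 12), (1, 2, 3)]
  Group 2 (a > b): [(2, 7, 5), (4, 8, 2), (5, 4, 2)]
Optimal job order: [3, 1, 2, 4, 5]
Schedule:
  Job 3: M1 done at 1, M2 done at 13
  Job 1: M1 done at 3, M2 done at 16
  Job 2: M1 done at 10, M2 done at 21
  Job 4: M1 done at 18, M2 done at 23
  Job 5: M1 done at 22, M2 done at 25
Makespan = 25

25


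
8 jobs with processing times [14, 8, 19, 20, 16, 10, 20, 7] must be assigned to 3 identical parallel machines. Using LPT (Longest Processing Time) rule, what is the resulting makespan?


Sort jobs in decreasing order (LPT): [20, 20, 19, 16, 14, 10, 8, 7]
Assign each job to the least loaded machine:
  Machine 1: jobs [20, 14, 7], load = 41
  Machine 2: jobs [20, 10, 8], load = 38
  Machine 3: jobs [19, 16], load = 35
Makespan = max load = 41

41


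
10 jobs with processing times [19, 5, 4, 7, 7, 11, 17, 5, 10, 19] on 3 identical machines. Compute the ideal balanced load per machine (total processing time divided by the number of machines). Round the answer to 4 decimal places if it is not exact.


Total processing time = 19 + 5 + 4 + 7 + 7 + 11 + 17 + 5 + 10 + 19 = 104
Number of machines = 3
Ideal balanced load = 104 / 3 = 34.6667

34.6667


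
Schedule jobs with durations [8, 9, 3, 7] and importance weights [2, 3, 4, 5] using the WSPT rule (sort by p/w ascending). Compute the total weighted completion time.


Compute p/w ratios and sort ascending (WSPT): [(3, 4), (7, 5), (9, 3), (8, 2)]
Compute weighted completion times:
  Job (p=3,w=4): C=3, w*C=4*3=12
  Job (p=7,w=5): C=10, w*C=5*10=50
  Job (p=9,w=3): C=19, w*C=3*19=57
  Job (p=8,w=2): C=27, w*C=2*27=54
Total weighted completion time = 173

173


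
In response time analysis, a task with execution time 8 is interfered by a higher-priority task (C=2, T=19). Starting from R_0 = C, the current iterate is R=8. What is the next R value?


R_next = C + ceil(R_prev / T_hp) * C_hp
ceil(8 / 19) = ceil(0.4211) = 1
Interference = 1 * 2 = 2
R_next = 8 + 2 = 10

10


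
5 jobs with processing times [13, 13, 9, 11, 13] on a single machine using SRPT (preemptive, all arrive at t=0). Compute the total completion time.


Since all jobs arrive at t=0, SRPT equals SPT ordering.
SPT order: [9, 11, 13, 13, 13]
Completion times:
  Job 1: p=9, C=9
  Job 2: p=11, C=20
  Job 3: p=13, C=33
  Job 4: p=13, C=46
  Job 5: p=13, C=59
Total completion time = 9 + 20 + 33 + 46 + 59 = 167

167


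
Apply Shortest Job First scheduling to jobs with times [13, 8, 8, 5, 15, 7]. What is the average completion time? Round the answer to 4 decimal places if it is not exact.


SJF order (ascending): [5, 7, 8, 8, 13, 15]
Completion times:
  Job 1: burst=5, C=5
  Job 2: burst=7, C=12
  Job 3: burst=8, C=20
  Job 4: burst=8, C=28
  Job 5: burst=13, C=41
  Job 6: burst=15, C=56
Average completion = 162/6 = 27.0

27.0


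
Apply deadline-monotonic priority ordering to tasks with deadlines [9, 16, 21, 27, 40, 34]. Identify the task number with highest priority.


Sort tasks by relative deadline (ascending):
  Task 1: deadline = 9
  Task 2: deadline = 16
  Task 3: deadline = 21
  Task 4: deadline = 27
  Task 6: deadline = 34
  Task 5: deadline = 40
Priority order (highest first): [1, 2, 3, 4, 6, 5]
Highest priority task = 1

1


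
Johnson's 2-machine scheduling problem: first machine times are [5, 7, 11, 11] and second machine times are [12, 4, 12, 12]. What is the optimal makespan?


Apply Johnson's rule:
  Group 1 (a <= b): [(1, 5, 12), (3, 11, 12), (4, 11, 12)]
  Group 2 (a > b): [(2, 7, 4)]
Optimal job order: [1, 3, 4, 2]
Schedule:
  Job 1: M1 done at 5, M2 done at 17
  Job 3: M1 done at 16, M2 done at 29
  Job 4: M1 done at 27, M2 done at 41
  Job 2: M1 done at 34, M2 done at 45
Makespan = 45

45


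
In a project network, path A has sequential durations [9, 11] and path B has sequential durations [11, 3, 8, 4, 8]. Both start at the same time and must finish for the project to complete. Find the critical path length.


Path A total = 9 + 11 = 20
Path B total = 11 + 3 + 8 + 4 + 8 = 34
Critical path = longest path = max(20, 34) = 34

34


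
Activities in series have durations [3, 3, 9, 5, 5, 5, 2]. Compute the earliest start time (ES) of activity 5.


Activity 5 starts after activities 1 through 4 complete.
Predecessor durations: [3, 3, 9, 5]
ES = 3 + 3 + 9 + 5 = 20

20


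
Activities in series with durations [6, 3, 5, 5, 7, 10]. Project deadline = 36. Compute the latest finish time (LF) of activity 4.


LF(activity 4) = deadline - sum of successor durations
Successors: activities 5 through 6 with durations [7, 10]
Sum of successor durations = 17
LF = 36 - 17 = 19

19


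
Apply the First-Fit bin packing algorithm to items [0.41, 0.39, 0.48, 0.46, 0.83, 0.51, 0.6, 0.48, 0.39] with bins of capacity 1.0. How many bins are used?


Place items sequentially using First-Fit:
  Item 0.41 -> new Bin 1
  Item 0.39 -> Bin 1 (now 0.8)
  Item 0.48 -> new Bin 2
  Item 0.46 -> Bin 2 (now 0.94)
  Item 0.83 -> new Bin 3
  Item 0.51 -> new Bin 4
  Item 0.6 -> new Bin 5
  Item 0.48 -> Bin 4 (now 0.99)
  Item 0.39 -> Bin 5 (now 0.99)
Total bins used = 5

5


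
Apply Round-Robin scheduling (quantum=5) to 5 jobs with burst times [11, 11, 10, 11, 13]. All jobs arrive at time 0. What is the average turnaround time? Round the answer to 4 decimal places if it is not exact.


Time quantum = 5
Execution trace:
  J1 runs 5 units, time = 5
  J2 runs 5 units, time = 10
  J3 runs 5 units, time = 15
  J4 runs 5 units, time = 20
  J5 runs 5 units, time = 25
  J1 runs 5 units, time = 30
  J2 runs 5 units, time = 35
  J3 runs 5 units, time = 40
  J4 runs 5 units, time = 45
  J5 runs 5 units, time = 50
  J1 runs 1 units, time = 51
  J2 runs 1 units, time = 52
  J4 runs 1 units, time = 53
  J5 runs 3 units, time = 56
Finish times: [51, 52, 40, 53, 56]
Average turnaround = 252/5 = 50.4

50.4


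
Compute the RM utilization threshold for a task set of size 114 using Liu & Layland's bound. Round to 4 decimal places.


Compute 2^(1/114) = 1.0060987606
Subtract 1: 1.0060987606 - 1 = 0.0060987606
Multiply by n: 114 * 0.0060987606 = 0.6952587084
Round to 4 dp: 0.6953

0.6953


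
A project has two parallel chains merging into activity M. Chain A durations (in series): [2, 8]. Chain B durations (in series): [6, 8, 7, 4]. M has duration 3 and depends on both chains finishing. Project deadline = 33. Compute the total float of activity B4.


Forward pass: ES(B4) = sum of predecessors on chain B = 21
EF = ES + duration = 21 + 4 = 25
Backward pass: LF(M) = deadline = 33; LS(M) = 33 - 3 = 30
LF(B4) = LS(M) - sum(successors on chain B) = 30 - 0 = 30
LS = LF - duration = 30 - 4 = 26
Total float = LS - ES = 26 - 21 = 5

5
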